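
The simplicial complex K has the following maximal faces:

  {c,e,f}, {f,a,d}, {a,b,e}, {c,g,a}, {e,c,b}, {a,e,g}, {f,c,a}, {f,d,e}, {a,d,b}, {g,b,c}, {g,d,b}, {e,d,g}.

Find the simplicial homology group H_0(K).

H_0 = Z.

Order the vertices as a < b < c < d < e < f < g. Listing each simplex with vertices in this order, K has dimension 2 with simplices:

  0-simplices (7): a, b, c, d, e, f, g
  1-simplices (18): ab, ac, ad, ae, af, ag, bc, bd, be, bg, ce, cf, cg, de, df, dg, ef, eg
  2-simplices (12): abd, abe, acf, acg, adf, aeg, bce, bcg, bdg, cef, def, deg

giving chain groups C_0 ≅ Z^7, C_1 ≅ Z^18, C_2 ≅ Z^12.

∂_1: C_1 → C_0 is given by ∂[p,q] = [q] − [p].
The resulting 7×18 matrix has rank 6, and its Smith normal form has invariant factors (1,1,1,1,1,1).

Boundary ∂_2: C_2 → C_1 sends each 2-simplex [p,q,r] to [q,r] − [p,r] + [p,q]. For instance
  ∂acg = cg − ag + ac,
  ∂abd = bd − ad + ab.
The resulting 18×12 matrix has rank 12, and its Smith normal form has invariant factors (1,1,1,1,1,1,1,1,1,1,1,2).

From H_k ≅ ker(∂_k) / im(∂_{k+1}) we obtain:

  H_0: rank C_0 − rank ∂_1 = 7 − 6 = 1, and the invariant factors of ∂_1 are all 1, so H_0 = Z.

(K is a triangulation of the real projective plane RP^2.)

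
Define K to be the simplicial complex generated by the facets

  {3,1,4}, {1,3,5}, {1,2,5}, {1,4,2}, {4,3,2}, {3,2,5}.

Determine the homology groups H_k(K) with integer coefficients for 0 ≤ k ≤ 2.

H_0 ≅ Z,  H_1 = 0,  H_2 ≅ Z.

We work with the vertex ordering 1 < 2 < 3 < 4 < 5. The simplices of K, each written with vertices in increasing order, are:

  0-simplices (5): [1], [2], [3], [4], [5]
  1-simplices (9): [1,2], [1,3], [1,4], [1,5], [2,3], [2,4], [2,5], [3,4], [3,5]
  2-simplices (6): [1,2,4], [1,2,5], [1,3,4], [1,3,5], [2,3,4], [2,3,5]

giving chain groups C_0 ≅ Z^5, C_1 ≅ Z^9, C_2 ≅ Z^6.

∂_1: C_1 → C_0 maps an edge to its endpoints' difference, ∂[p,q] = q − p.
The 5×9 boundary matrix has rank 4 and Smith normal form diag(1,1,1,1).

Boundary ∂_2: C_2 → C_1 acts by ∂[p,q,r] = [q,r] − [p,r] + [p,q]. For instance
  ∂[2,3,5] = [3,5] − [2,5] + [2,3],
  ∂[1,3,4] = [3,4] − [1,4] + [1,3].
The resulting 9×6 matrix has rank 5, and its Smith normal form has invariant factors (1,1,1,1,1).

Computing H_k = (kernel of ∂_k) / (image of ∂_{k+1}):

  H_0: rank C_0 − rank ∂_1 = 5 − 4 = 1, and the invariant factors of ∂_1 are all 1, so H_0 ≅ Z.
  H_1: rank ker ∂_1 − rank ∂_2 = (9 − 4) − 5 = 0, and the invariant factors of ∂_2 are all 1, so H_1 ≅ 0.
  H_2: rank ker ∂_2 − rank ∂_3 = (6 − 5) − 0 = 1, and there is no ∂_3, so H_2 ≅ Z.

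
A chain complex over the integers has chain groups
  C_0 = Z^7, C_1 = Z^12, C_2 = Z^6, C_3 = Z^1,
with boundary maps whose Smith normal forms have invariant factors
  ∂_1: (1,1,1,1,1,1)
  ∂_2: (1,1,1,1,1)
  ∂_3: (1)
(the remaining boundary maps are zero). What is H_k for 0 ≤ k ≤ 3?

H_0: b_0 = 7 − 0 − 6 = 1; torsion from ∂_1 factors > 1: none. So H_0 = Z.
H_1: b_1 = 12 − 6 − 5 = 1; torsion from ∂_2 factors > 1: none. So H_1 = Z.
H_2: b_2 = 6 − 5 − 1 = 0; torsion from ∂_3 factors > 1: none. So H_2 = 0.
H_3: b_3 = 1 − 1 − 0 = 0; torsion from ∂_4 factors > 1: none. So H_3 = 0.

H_0 = Z,  H_1 = Z,  H_2 = 0,  H_3 = 0.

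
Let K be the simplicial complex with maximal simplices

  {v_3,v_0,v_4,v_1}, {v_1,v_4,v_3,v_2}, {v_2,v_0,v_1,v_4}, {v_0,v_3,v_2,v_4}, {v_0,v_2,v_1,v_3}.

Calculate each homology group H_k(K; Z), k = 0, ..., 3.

H_0 = Z,  H_1 = 0,  H_2 = 0,  H_3 = Z.

Take the total order v_0 < v_1 < v_2 < v_3 < v_4 on the vertex set. Then K (dimension 3) consists of the simplices:

  0-simplices (5): [v_0], [v_1], [v_2], [v_3], [v_4]
  1-simplices (10): [v_0,v_1], [v_0,v_2], [v_0,v_3], [v_0,v_4], [v_1,v_2], [v_1,v_3], [v_1,v_4], [v_2,v_3], [v_2,v_4], [v_3,v_4]
  2-simplices (10): [v_0,v_1,v_2], [v_0,v_1,v_3], [v_0,v_1,v_4], [v_0,v_2,v_3], [v_0,v_2,v_4], [v_0,v_3,v_4], [v_1,v_2,v_3], [v_1,v_2,v_4], [v_1,v_3,v_4], [v_2,v_3,v_4]
  3-simplices (5): [v_0,v_1,v_2,v_3], [v_0,v_1,v_2,v_4], [v_0,v_1,v_3,v_4], [v_0,v_2,v_3,v_4], [v_1,v_2,v_3,v_4]

Hence C_0 ≅ Z^5, C_1 ≅ Z^10, C_2 ≅ Z^10, C_3 ≅ Z^5.

Boundary ∂_1: C_1 → C_0 maps an edge to its endpoints' difference, ∂[p,q] = q − p. For instance
  ∂[v_0,v_1] = [v_1] − [v_0].
The resulting 5×10 matrix has rank 4, and its Smith normal form has invariant factors (1,1,1,1).

Boundary ∂_2: C_2 → C_1 sends each 2-simplex [p,q,r] to [q,r] − [p,r] + [p,q]. For instance
  ∂[v_0,v_2,v_4] = [v_2,v_4] − [v_0,v_4] + [v_0,v_2],
  ∂[v_0,v_1,v_4] = [v_1,v_4] − [v_0,v_4] + [v_0,v_1].
This gives a 10×10 integer matrix of rank 6; reducing to Smith normal form yields diagonal entries (1,1,1,1,1,1).

∂_3: C_3 → C_2 sends each 3-simplex σ to the alternating sum Σ_i (−1)^i (σ with its i-th vertex removed). For instance
  ∂[v_0,v_1,v_2,v_3] = [v_1,v_2,v_3] − [v_0,v_2,v_3] + [v_0,v_1,v_3] − [v_0,v_1,v_2],
  ∂[v_0,v_1,v_2,v_4] = [v_1,v_2,v_4] − [v_0,v_2,v_4] + [v_0,v_1,v_4] − [v_0,v_1,v_2].
The resulting 10×5 matrix has rank 4, and its Smith normal form has invariant factors (1,1,1,1).

Reading off H_k = ker ∂_k / im ∂_{k+1}:

  H_0: rank C_0 − rank ∂_1 = 5 − 4 = 1, and the invariant factors of ∂_1 are all 1, so H_0 ≅ Z.
  H_1: rank ker ∂_1 − rank ∂_2 = (10 − 4) − 6 = 0, and the invariant factors of ∂_2 are all 1, so H_1 ≅ 0.
  H_2: rank ker ∂_2 − rank ∂_3 = (10 − 6) − 4 = 0, and the invariant factors of ∂_3 are all 1, so H_2 ≅ 0.
  H_3: rank ker ∂_3 − rank ∂_4 = (5 − 4) − 0 = 1, and there is no ∂_4, so H_3 ≅ Z.

(K is a triangulation of the 3-sphere S^3.)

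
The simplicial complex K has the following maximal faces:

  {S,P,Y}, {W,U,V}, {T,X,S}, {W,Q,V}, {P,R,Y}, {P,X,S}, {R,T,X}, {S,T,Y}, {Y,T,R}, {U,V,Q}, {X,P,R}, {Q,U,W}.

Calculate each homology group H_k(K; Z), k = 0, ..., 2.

H_0 = Z^2,  H_1 = 0,  H_2 = Z^2.

Take the total order P < Q < R < S < T < U < V < W < X < Y on the vertex set. Then K (dimension 2) consists of the simplices:

  0-simplices (10): P, Q, R, S, T, U, V, W, X, Y
  1-simplices (18): PR, PS, PX, PY, QU, QV, QW, RT, RX, RY, ST, SX, SY, TX, TY, UV, UW, VW
  2-simplices (12): PRX, PRY, PSX, PSY, QUV, QUW, QVW, RTX, RTY, STX, STY, UVW

giving chain groups C_0 ≅ Z^10, C_1 ≅ Z^18, C_2 ≅ Z^12.

Boundary ∂_1: C_1 → C_0 is given by ∂[p,q] = [q] − [p]. For instance
  ∂PR = R − P.
This gives a 10×18 integer matrix of rank 8; reducing to Smith normal form yields diagonal entries (1,1,1,1,1,1,1,1).

Boundary ∂_2: C_2 → C_1 sends each 2-simplex [p,q,r] to [q,r] − [p,r] + [p,q]. For instance
  ∂QUV = UV − QV + QU,
  ∂QVW = VW − QW + QV.
This gives a 18×12 integer matrix of rank 10; reducing to Smith normal form yields diagonal entries (1,1,1,1,1,1,1,1,1,1).

Computing H_k = (kernel of ∂_k) / (image of ∂_{k+1}):

  H_0: rank C_0 − rank ∂_1 = 10 − 8 = 2, and the invariant factors of ∂_1 are all 1, so H_0 = Z^2.
  H_1: rank ker ∂_1 − rank ∂_2 = (18 − 8) − 10 = 0, and the invariant factors of ∂_2 are all 1, so H_1 = 0.
  H_2: rank ker ∂_2 − rank ∂_3 = (12 − 10) − 0 = 2, and there is no ∂_3, so H_2 = Z^2.

As a check, the Euler characteristic is 10 − 18 + 12 = 4, which agrees with 2 − 0 + 2 = 4.
(K is a triangulation of the disjoint union of the 2-sphere S^2 and the 2-sphere S^2.)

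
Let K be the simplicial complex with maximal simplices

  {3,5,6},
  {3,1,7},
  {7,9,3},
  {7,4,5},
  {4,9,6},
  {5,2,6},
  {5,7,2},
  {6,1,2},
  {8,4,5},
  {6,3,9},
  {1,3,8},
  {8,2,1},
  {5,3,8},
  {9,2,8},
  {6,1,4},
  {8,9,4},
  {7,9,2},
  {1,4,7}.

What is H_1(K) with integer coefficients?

H_1 = Z^2.

Take the total order 1 < 2 < 3 < 4 < 5 < 6 < 7 < 8 < 9 on the vertex set. Then K (dimension 2) consists of the simplices:

  0-simplices (9): [1], [2], [3], [4], [5], [6], [7], [8], [9]
  1-simplices (27): (27 of them)
  2-simplices (18): [1,2,6], [1,2,8], [1,3,7], [1,3,8], [1,4,6], [1,4,7], [2,5,6], [2,5,7], [2,7,9], [2,8,9], [3,5,6], [3,5,8], [3,6,9], [3,7,9], [4,5,7], [4,5,8], [4,6,9], [4,8,9]

Hence C_0 ≅ Z^9, C_1 ≅ Z^27, C_2 ≅ Z^18.

∂_1: C_1 → C_0 maps an edge to its endpoints' difference, ∂[p,q] = q − p. For instance
  ∂[3,8] = [8] − [3].
The resulting 9×27 matrix has rank 8, and its Smith normal form has invariant factors (1,1,1,1,1,1,1,1).

Boundary ∂_2: C_2 → C_1 sends each 2-simplex [p,q,r] to [q,r] − [p,r] + [p,q]. For instance
  ∂[4,6,9] = [6,9] − [4,9] + [4,6],
  ∂[4,5,8] = [5,8] − [4,8] + [4,5].
The resulting 27×18 matrix has rank 17, and its Smith normal form has invariant factors (1,1,1,1,1,1,1,1,1,1,1,1,1,1,1,1,1).

Computing H_k = (kernel of ∂_k) / (image of ∂_{k+1}):

  H_1: rank ker ∂_1 − rank ∂_2 = (27 − 8) − 17 = 2, and the invariant factors of ∂_2 are all 1, so H_1 = Z^2.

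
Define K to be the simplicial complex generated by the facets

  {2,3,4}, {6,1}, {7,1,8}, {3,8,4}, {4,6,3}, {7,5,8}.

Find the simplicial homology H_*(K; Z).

K has 8 vertices, 13 edges, 5 triangles.
rank ∂_0 = 0, rank ∂_1 = 7 ⇒ b_0 = 8 − 0 − 7 = 1; all invariant factors of ∂_1 are 1 so no torsion. So H_0 = Z.
rank ∂_1 = 7, rank ∂_2 = 5 ⇒ b_1 = 13 − 7 − 5 = 1; all invariant factors of ∂_2 are 1 so no torsion. So H_1 = Z.
rank ∂_2 = 5, rank ∂_3 = 0 ⇒ b_2 = 5 − 5 − 0 = 0. So H_2 = 0.

H_0 = Z,  H_1 = Z,  H_2 = 0.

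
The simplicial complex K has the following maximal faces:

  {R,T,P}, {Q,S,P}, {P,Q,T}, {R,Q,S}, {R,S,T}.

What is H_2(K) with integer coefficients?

H_2 = 0.

Order the vertices as P < Q < R < S < T. Listing each simplex with vertices in this order, K has dimension 2 with simplices:

  0-simplices (5): P, Q, R, S, T
  1-simplices (10): PQ, PR, PS, PT, QR, QS, QT, RS, RT, ST
  2-simplices (5): PQS, PQT, PRT, QRS, RST

so the chain groups are C_0 ≅ Z^5, C_1 ≅ Z^10, C_2 ≅ Z^5.

The boundary map ∂_1: C_1 → C_0 maps an edge to its endpoints' difference, ∂[p,q] = q − p. For instance
  ∂PS = S − P.
As a 5×10 matrix over Z this has rank 4, with invariant factors (1,1,1,1).

∂_2: C_2 → C_1 acts by ∂[p,q,r] = [q,r] − [p,r] + [p,q]. For instance
  ∂PQT = QT − PT + PQ,
  ∂RST = ST − RT + RS.
As a 10×5 matrix over Z this has rank 5, with invariant factors (1,1,1,1,1).

Computing H_k = (kernel of ∂_k) / (image of ∂_{k+1}):

  H_2: rank ker ∂_2 − rank ∂_3 = (5 − 5) − 0 = 0, and there is no ∂_3, so H_2 ≅ 0.

(K is a triangulation of the Möbius band.)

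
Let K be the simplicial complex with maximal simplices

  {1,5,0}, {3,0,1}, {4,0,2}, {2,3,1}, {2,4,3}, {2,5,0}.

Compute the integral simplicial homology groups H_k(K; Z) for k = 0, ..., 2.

H_0 = Z,  H_1 = Z,  H_2 = 0.

Order the vertices as 0 < 1 < 2 < 3 < 4 < 5. Listing each simplex with vertices in this order, K has dimension 2 with simplices:

  0-simplices (6): [0], [1], [2], [3], [4], [5]
  1-simplices (12): [0,1], [0,2], [0,3], [0,4], [0,5], [1,2], [1,3], [1,5], [2,3], [2,4], [2,5], [3,4]
  2-simplices (6): [0,1,3], [0,1,5], [0,2,4], [0,2,5], [1,2,3], [2,3,4]

so the chain groups are C_0 ≅ Z^6, C_1 ≅ Z^12, C_2 ≅ Z^6.

Boundary ∂_1: C_1 → C_0 maps an edge to its endpoints' difference, ∂[p,q] = q − p. For instance
  ∂[1,3] = [3] − [1].
The resulting 6×12 matrix has rank 5, and its Smith normal form has invariant factors (1,1,1,1,1).

The boundary map ∂_2: C_2 → C_1 sends each 2-simplex [p,q,r] to [q,r] − [p,r] + [p,q]. For instance
  ∂[1,2,3] = [2,3] − [1,3] + [1,2],
  ∂[0,1,5] = [1,5] − [0,5] + [0,1].
The resulting 12×6 matrix has rank 6, and its Smith normal form has invariant factors (1,1,1,1,1,1).

From H_k ≅ ker(∂_k) / im(∂_{k+1}) we obtain:

  H_0: rank C_0 − rank ∂_1 = 6 − 5 = 1, and the invariant factors of ∂_1 are all 1, so H_0 ≅ Z.
  H_1: rank ker ∂_1 − rank ∂_2 = (12 − 5) − 6 = 1, and the invariant factors of ∂_2 are all 1, so H_1 ≅ Z.
  H_2: rank ker ∂_2 − rank ∂_3 = (6 − 6) − 0 = 0, and there is no ∂_3, so H_2 ≅ 0.

As a check, the Euler characteristic is 6 − 12 + 6 = 0, which agrees with 1 − 1 + 0 = 0.
(K is a triangulation of the cylinder S^1 x I.)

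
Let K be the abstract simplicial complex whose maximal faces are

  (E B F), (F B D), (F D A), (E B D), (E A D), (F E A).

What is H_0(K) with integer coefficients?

Take the total order A < B < D < E < F on the vertex set. Then K (dimension 2) consists of the simplices:

  0-simplices (5): A, B, D, E, F
  1-simplices (9): AD, AE, AF, BD, BE, BF, DE, DF, EF
  2-simplices (6): ADE, ADF, AEF, BDE, BDF, BEF

Hence C_0 ≅ Z^5, C_1 ≅ Z^9, C_2 ≅ Z^6.

The boundary map ∂_1: C_1 → C_0 maps an edge to its endpoints' difference, ∂[p,q] = q − p. For instance
  ∂BD = D − B.
The resulting 5×9 matrix has rank 4, and its Smith normal form has invariant factors (1,1,1,1).

∂_2: C_2 → C_1 sends each 2-simplex [p,q,r] to [q,r] − [p,r] + [p,q]. For instance
  ∂ADF = DF − AF + AD,
  ∂ADE = DE − AE + AD.
The resulting 9×6 matrix has rank 5, and its Smith normal form has invariant factors (1,1,1,1,1).

Reading off H_k = ker ∂_k / im ∂_{k+1}:

  H_0: rank C_0 − rank ∂_1 = 5 − 4 = 1, and the invariant factors of ∂_1 are all 1, so H_0 = Z.

H_0 ≅ Z.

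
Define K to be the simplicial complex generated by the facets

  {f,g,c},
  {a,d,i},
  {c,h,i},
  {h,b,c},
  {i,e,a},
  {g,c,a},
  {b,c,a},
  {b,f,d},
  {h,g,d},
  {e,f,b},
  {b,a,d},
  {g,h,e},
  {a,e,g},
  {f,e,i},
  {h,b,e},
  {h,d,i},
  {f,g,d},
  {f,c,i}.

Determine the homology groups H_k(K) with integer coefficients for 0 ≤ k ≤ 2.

Order the vertices as a < b < c < d < e < f < g < h < i. Listing each simplex with vertices in this order, K has dimension 2 with simplices:

  0-simplices (9): a, b, c, d, e, f, g, h, i
  1-simplices (27): ab, ac, ad, ae, ag, ai, bc, bd, be, bf, bh, cf, cg, ch, ci, df, dg, dh, di, ef, eg, eh, ei, fg, fi, gh, hi
  2-simplices (18): abc, abd, acg, adi, aeg, aei, bch, bdf, bef, beh, cfg, cfi, chi, dfg, dgh, dhi, efi, egh

giving chain groups C_0 ≅ Z^9, C_1 ≅ Z^27, C_2 ≅ Z^18.

Boundary ∂_1: C_1 → C_0 is given by ∂[p,q] = [q] − [p]. For instance
  ∂ag = g − a.
The resulting 9×27 matrix has rank 8, and its Smith normal form has invariant factors (1,1,1,1,1,1,1,1).

The boundary map ∂_2: C_2 → C_1 acts by ∂[p,q,r] = [q,r] − [p,r] + [p,q]. For instance
  ∂adi = di − ai + ad,
  ∂dhi = hi − di + dh.
As a 27×18 matrix over Z this has rank 17, with invariant factors (1,1,1,1,1,1,1,1,1,1,1,1,1,1,1,1,1).

From H_k ≅ ker(∂_k) / im(∂_{k+1}) we obtain:

  H_0: rank C_0 − rank ∂_1 = 9 − 8 = 1, and the invariant factors of ∂_1 are all 1, so H_0 = Z.
  H_1: rank ker ∂_1 − rank ∂_2 = (27 − 8) − 17 = 2, and the invariant factors of ∂_2 are all 1, so H_1 = Z^2.
  H_2: rank ker ∂_2 − rank ∂_3 = (18 − 17) − 0 = 1, and there is no ∂_3, so H_2 = Z.

(K is a triangulation of the torus T^2.)

H_0 ≅ Z,  H_1 ≅ Z^2,  H_2 ≅ Z.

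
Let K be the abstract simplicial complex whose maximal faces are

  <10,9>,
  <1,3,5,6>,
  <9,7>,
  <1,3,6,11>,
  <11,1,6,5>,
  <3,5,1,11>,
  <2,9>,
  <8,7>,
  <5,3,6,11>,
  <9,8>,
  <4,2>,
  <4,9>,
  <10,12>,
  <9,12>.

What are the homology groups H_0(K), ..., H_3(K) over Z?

K has 12 vertices, 19 edges, 10 triangles, 5 3-simplices.
rank ∂_0 = 0, rank ∂_1 = 10 ⇒ b_0 = 12 − 0 − 10 = 2; all invariant factors of ∂_1 are 1 so no torsion. So H_0 ≅ Z^2.
rank ∂_1 = 10, rank ∂_2 = 6 ⇒ b_1 = 19 − 10 − 6 = 3; all invariant factors of ∂_2 are 1 so no torsion. So H_1 ≅ Z^3.
rank ∂_2 = 6, rank ∂_3 = 4 ⇒ b_2 = 10 − 6 − 4 = 0; all invariant factors of ∂_3 are 1 so no torsion. So H_2 ≅ 0.
rank ∂_3 = 4, rank ∂_4 = 0 ⇒ b_3 = 5 − 4 − 0 = 1. So H_3 ≅ Z.

H_0 = Z^2,  H_1 = Z^3,  H_2 = 0,  H_3 = Z.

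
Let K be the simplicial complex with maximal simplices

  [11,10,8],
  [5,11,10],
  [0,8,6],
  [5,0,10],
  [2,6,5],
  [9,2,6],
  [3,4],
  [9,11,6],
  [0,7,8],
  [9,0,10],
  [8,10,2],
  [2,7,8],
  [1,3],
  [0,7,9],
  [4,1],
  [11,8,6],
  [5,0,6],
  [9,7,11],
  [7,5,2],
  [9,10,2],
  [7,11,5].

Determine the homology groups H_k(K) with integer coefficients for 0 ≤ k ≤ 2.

K has 12 vertices, 30 edges, 18 triangles.
rank ∂_0 = 0, rank ∂_1 = 10 ⇒ b_0 = 12 − 0 − 10 = 2; all invariant factors of ∂_1 are 1 so no torsion. So H_0 = Z^2.
rank ∂_1 = 10, rank ∂_2 = 17 ⇒ b_1 = 30 − 10 − 17 = 3; all invariant factors of ∂_2 are 1 so no torsion. So H_1 = Z^3.
rank ∂_2 = 17, rank ∂_3 = 0 ⇒ b_2 = 18 − 17 − 0 = 1. So H_2 = Z.

H_0 = Z^2,  H_1 = Z^3,  H_2 = Z.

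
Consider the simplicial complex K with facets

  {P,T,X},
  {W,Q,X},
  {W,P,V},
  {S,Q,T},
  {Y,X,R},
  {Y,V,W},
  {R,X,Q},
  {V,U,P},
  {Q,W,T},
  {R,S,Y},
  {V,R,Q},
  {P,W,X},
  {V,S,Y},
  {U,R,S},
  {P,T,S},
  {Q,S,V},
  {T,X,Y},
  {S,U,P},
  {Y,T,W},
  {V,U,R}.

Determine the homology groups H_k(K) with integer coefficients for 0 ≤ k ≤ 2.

H_0 = Z,  H_1 = Z ⊕ Z/2,  H_2 = 0.

K has 10 vertices, 30 edges, 20 triangles.
rank ∂_0 = 0, rank ∂_1 = 9 ⇒ b_0 = 10 − 0 − 9 = 1; all invariant factors of ∂_1 are 1 so no torsion. So H_0 ≅ Z.
rank ∂_1 = 9, rank ∂_2 = 20 ⇒ b_1 = 30 − 9 − 20 = 1; ∂_2 has invariant factor(s) [2] giving torsion. So H_1 ≅ Z ⊕ Z/2.
rank ∂_2 = 20, rank ∂_3 = 0 ⇒ b_2 = 20 − 20 − 0 = 0. So H_2 ≅ 0.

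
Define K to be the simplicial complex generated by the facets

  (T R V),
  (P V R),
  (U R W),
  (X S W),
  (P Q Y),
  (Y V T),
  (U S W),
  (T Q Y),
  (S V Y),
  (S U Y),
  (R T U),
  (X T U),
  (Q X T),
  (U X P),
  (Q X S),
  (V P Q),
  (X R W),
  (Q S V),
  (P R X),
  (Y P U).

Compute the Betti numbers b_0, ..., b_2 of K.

b_0 = 1, b_1 = 1, b_2 = 0.

K has 10 vertices, 30 edges, 20 triangles.
rank ∂_0 = 0, rank ∂_1 = 9 ⇒ b_0 = 10 − 0 − 9 = 1; all invariant factors of ∂_1 are 1 so no torsion. So H_0 = Z.
rank ∂_1 = 9, rank ∂_2 = 20 ⇒ b_1 = 30 − 9 − 20 = 1; ∂_2 has invariant factor(s) [2] giving torsion. So H_1 = Z ⊕ Z/2Z.
rank ∂_2 = 20, rank ∂_3 = 0 ⇒ b_2 = 20 − 20 − 0 = 0. So H_2 = 0.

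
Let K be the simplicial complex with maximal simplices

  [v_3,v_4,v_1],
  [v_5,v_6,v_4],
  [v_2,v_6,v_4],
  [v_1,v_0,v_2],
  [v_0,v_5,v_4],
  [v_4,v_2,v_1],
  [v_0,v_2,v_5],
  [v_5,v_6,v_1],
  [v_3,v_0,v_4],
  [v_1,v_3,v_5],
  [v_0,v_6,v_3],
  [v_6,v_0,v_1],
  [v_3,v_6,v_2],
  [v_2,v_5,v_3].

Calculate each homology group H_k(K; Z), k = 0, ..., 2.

Order the vertices as v_0 < v_1 < v_2 < v_3 < v_4 < v_5 < v_6. Listing each simplex with vertices in this order, K has dimension 2 with simplices:

  0-simplices (7): [v_0], [v_1], [v_2], [v_3], [v_4], [v_5], [v_6]
  1-simplices (21): (21 of them)
  2-simplices (14): (14 of them)

giving chain groups C_0 ≅ Z^7, C_1 ≅ Z^21, C_2 ≅ Z^14.

Boundary ∂_1: C_1 → C_0 maps an edge to its endpoints' difference, ∂[p,q] = q − p.
The resulting 7×21 matrix has rank 6, and its Smith normal form has invariant factors (1,1,1,1,1,1).

∂_2: C_2 → C_1 maps a triangle to the signed sum of its edges. For instance
  ∂[v_2,v_4,v_6] = [v_4,v_6] − [v_2,v_6] + [v_2,v_4],
  ∂[v_2,v_3,v_5] = [v_3,v_5] − [v_2,v_5] + [v_2,v_3].
As a 21×14 matrix over Z this has rank 13, with invariant factors (1,1,1,1,1,1,1,1,1,1,1,1,1).

From H_k ≅ ker(∂_k) / im(∂_{k+1}) we obtain:

  H_0: rank C_0 − rank ∂_1 = 7 − 6 = 1, and the invariant factors of ∂_1 are all 1, so H_0 = Z.
  H_1: rank ker ∂_1 − rank ∂_2 = (21 − 6) − 13 = 2, and the invariant factors of ∂_2 are all 1, so H_1 = Z^2.
  H_2: rank ker ∂_2 − rank ∂_3 = (14 − 13) − 0 = 1, and there is no ∂_3, so H_2 = Z.

As a check, the Euler characteristic is 7 − 21 + 14 = 0, which agrees with 1 − 2 + 1 = 0.
(K is a triangulation of the torus T^2.)

H_0 ≅ Z,  H_1 ≅ Z^2,  H_2 ≅ Z.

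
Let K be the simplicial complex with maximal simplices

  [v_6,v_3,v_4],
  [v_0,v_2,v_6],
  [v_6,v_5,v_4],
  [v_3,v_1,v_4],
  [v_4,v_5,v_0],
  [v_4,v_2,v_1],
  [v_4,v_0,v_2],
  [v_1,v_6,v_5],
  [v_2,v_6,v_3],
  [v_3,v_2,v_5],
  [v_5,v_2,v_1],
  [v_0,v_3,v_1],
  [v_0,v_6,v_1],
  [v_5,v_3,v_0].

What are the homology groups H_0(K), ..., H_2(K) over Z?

Take the total order v_0 < v_1 < v_2 < v_3 < v_4 < v_5 < v_6 on the vertex set. Then K (dimension 2) consists of the simplices:

  0-simplices (7): [v_0], [v_1], [v_2], [v_3], [v_4], [v_5], [v_6]
  1-simplices (21): (21 of them)
  2-simplices (14): (14 of them)

giving chain groups C_0 ≅ Z^7, C_1 ≅ Z^21, C_2 ≅ Z^14.

The boundary map ∂_1: C_1 → C_0 is given by ∂[p,q] = [q] − [p]. For instance
  ∂[v_2,v_4] = [v_4] − [v_2].
The resulting 7×21 matrix has rank 6, and its Smith normal form has invariant factors (1,1,1,1,1,1).

The boundary map ∂_2: C_2 → C_1 maps a triangle to the signed sum of its edges. For instance
  ∂[v_2,v_3,v_5] = [v_3,v_5] − [v_2,v_5] + [v_2,v_3],
  ∂[v_1,v_2,v_4] = [v_2,v_4] − [v_1,v_4] + [v_1,v_2].
As a 21×14 matrix over Z this has rank 13, with invariant factors (1,1,1,1,1,1,1,1,1,1,1,1,1).

Now H_k = ker ∂_k / im ∂_{k+1}, so:

  H_0: rank C_0 − rank ∂_1 = 7 − 6 = 1, and the invariant factors of ∂_1 are all 1, so H_0 = Z.
  H_1: rank ker ∂_1 − rank ∂_2 = (21 − 6) − 13 = 2, and the invariant factors of ∂_2 are all 1, so H_1 = Z^2.
  H_2: rank ker ∂_2 − rank ∂_3 = (14 − 13) − 0 = 1, and there is no ∂_3, so H_2 = Z.

(K is a triangulation of the torus T^2.)

H_0 ≅ Z,  H_1 ≅ Z^2,  H_2 ≅ Z.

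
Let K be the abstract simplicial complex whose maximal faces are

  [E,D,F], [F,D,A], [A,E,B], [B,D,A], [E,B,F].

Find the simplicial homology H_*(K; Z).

Order the vertices as A < B < D < E < F. Listing each simplex with vertices in this order, K has dimension 2 with simplices:

  0-simplices (5): A, B, D, E, F
  1-simplices (10): AB, AD, AE, AF, BD, BE, BF, DE, DF, EF
  2-simplices (5): ABD, ABE, ADF, BEF, DEF

Hence C_0 ≅ Z^5, C_1 ≅ Z^10, C_2 ≅ Z^5.

∂_1: C_1 → C_0 sends each edge [p,q] (with p < q) to q − p. For instance
  ∂EF = F − E.
The resulting 5×10 matrix has rank 4, and its Smith normal form has invariant factors (1,1,1,1).

Boundary ∂_2: C_2 → C_1 sends each 2-simplex [p,q,r] to [q,r] − [p,r] + [p,q]. For instance
  ∂BEF = EF − BF + BE,
  ∂DEF = EF − DF + DE.
The 10×5 boundary matrix has rank 5 and Smith normal form diag(1,1,1,1,1).

Now H_k = ker ∂_k / im ∂_{k+1}, so:

  H_0: rank C_0 − rank ∂_1 = 5 − 4 = 1, and the invariant factors of ∂_1 are all 1, so H_0 ≅ Z.
  H_1: rank ker ∂_1 − rank ∂_2 = (10 − 4) − 5 = 1, and the invariant factors of ∂_2 are all 1, so H_1 ≅ Z.
  H_2: rank ker ∂_2 − rank ∂_3 = (5 − 5) − 0 = 0, and there is no ∂_3, so H_2 ≅ 0.

(K is a triangulation of the Möbius band.)

H_0 ≅ Z,  H_1 ≅ Z,  H_2 = 0.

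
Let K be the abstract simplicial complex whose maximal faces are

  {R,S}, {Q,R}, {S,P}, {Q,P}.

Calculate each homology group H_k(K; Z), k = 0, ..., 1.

H_0 ≅ Z,  H_1 ≅ Z.

Order the vertices as P < Q < R < S. Listing each simplex with vertices in this order, K has dimension 1 with simplices:

  0-simplices (4): P, Q, R, S
  1-simplices (4): PQ, PS, QR, RS

giving chain groups C_0 ≅ Z^4, C_1 ≅ Z^4.

∂_1: C_1 → C_0 sends each edge [p,q] (with p < q) to q − p.
As a 4×4 matrix over Z this has rank 3, with invariant factors (1,1,1).

Computing H_k = (kernel of ∂_k) / (image of ∂_{k+1}):

  H_0: rank C_0 − rank ∂_1 = 4 − 3 = 1, and the invariant factors of ∂_1 are all 1, so H_0 = Z.
  H_1: rank ker ∂_1 − rank ∂_2 = (4 − 3) − 0 = 1, and there is no ∂_2, so H_1 = Z.

(K is a triangulation of the circle S^1.)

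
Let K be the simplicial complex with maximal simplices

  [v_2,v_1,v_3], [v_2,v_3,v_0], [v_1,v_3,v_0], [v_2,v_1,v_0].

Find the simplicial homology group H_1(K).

H_1 = 0.

We work with the vertex ordering v_0 < v_1 < v_2 < v_3. The simplices of K, each written with vertices in increasing order, are:

  0-simplices (4): [v_0], [v_1], [v_2], [v_3]
  1-simplices (6): [v_0,v_1], [v_0,v_2], [v_0,v_3], [v_1,v_2], [v_1,v_3], [v_2,v_3]
  2-simplices (4): [v_0,v_1,v_2], [v_0,v_1,v_3], [v_0,v_2,v_3], [v_1,v_2,v_3]

giving chain groups C_0 ≅ Z^4, C_1 ≅ Z^6, C_2 ≅ Z^4.

Boundary ∂_1: C_1 → C_0 maps an edge to its endpoints' difference, ∂[p,q] = q − p. For instance
  ∂[v_0,v_3] = [v_3] − [v_0].
The resulting 4×6 matrix has rank 3, and its Smith normal form has invariant factors (1,1,1).

∂_2: C_2 → C_1 maps a triangle to the signed sum of its edges. For instance
  ∂[v_0,v_1,v_2] = [v_1,v_2] − [v_0,v_2] + [v_0,v_1],
  ∂[v_0,v_2,v_3] = [v_2,v_3] − [v_0,v_3] + [v_0,v_2].
The resulting 6×4 matrix has rank 3, and its Smith normal form has invariant factors (1,1,1).

From H_k ≅ ker(∂_k) / im(∂_{k+1}) we obtain:

  H_1: rank ker ∂_1 − rank ∂_2 = (6 − 3) − 3 = 0, and the invariant factors of ∂_2 are all 1, so H_1 ≅ 0.

(K is a triangulation of the 2-sphere S^2.)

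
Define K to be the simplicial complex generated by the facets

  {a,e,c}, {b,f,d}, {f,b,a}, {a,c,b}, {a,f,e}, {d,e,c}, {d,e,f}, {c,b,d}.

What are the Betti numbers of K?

b_0 = 1, b_1 = 0, b_2 = 1.

Take the total order a < b < c < d < e < f on the vertex set. Then K (dimension 2) consists of the simplices:

  0-simplices (6): a, b, c, d, e, f
  1-simplices (12): ab, ac, ae, af, bc, bd, bf, cd, ce, de, df, ef
  2-simplices (8): abc, abf, ace, aef, bcd, bdf, cde, def

so the chain groups are C_0 ≅ Z^6, C_1 ≅ Z^12, C_2 ≅ Z^8.

The boundary map ∂_1: C_1 → C_0 sends each edge [p,q] (with p < q) to q − p.
The 6×12 boundary matrix has rank 5 and Smith normal form diag(1,1,1,1,1).

∂_2: C_2 → C_1 sends each 2-simplex [p,q,r] to [q,r] − [p,r] + [p,q]. For instance
  ∂aef = ef − af + ae,
  ∂cde = de − ce + cd.
The 12×8 boundary matrix has rank 7 and Smith normal form diag(1,1,1,1,1,1,1).

Now H_k = ker ∂_k / im ∂_{k+1}, so:

  H_0: rank C_0 − rank ∂_1 = 6 − 5 = 1, and the invariant factors of ∂_1 are all 1, so H_0 ≅ Z.
  H_1: rank ker ∂_1 − rank ∂_2 = (12 − 5) − 7 = 0, and the invariant factors of ∂_2 are all 1, so H_1 ≅ 0.
  H_2: rank ker ∂_2 − rank ∂_3 = (8 − 7) − 0 = 1, and there is no ∂_3, so H_2 ≅ Z.

As a check, the Euler characteristic is 6 − 12 + 8 = 2, which agrees with 1 − 0 + 1 = 2.
(K is a triangulation of the 2-sphere S^2.)

Hence the Betti numbers are b_0 = 1, b_1 = 0, b_2 = 1.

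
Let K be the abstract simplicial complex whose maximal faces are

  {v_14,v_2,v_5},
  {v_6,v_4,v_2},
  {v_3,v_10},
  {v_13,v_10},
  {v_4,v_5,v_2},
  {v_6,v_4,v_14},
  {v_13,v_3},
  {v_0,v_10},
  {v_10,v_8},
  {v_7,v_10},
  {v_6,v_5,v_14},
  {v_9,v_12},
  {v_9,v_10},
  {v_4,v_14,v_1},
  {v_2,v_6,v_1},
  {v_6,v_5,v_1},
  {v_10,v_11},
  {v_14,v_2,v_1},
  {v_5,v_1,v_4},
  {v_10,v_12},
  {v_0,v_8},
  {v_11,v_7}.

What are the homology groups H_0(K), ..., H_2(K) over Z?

Order the vertices as v_0 < v_1 < v_2 < v_3 < v_4 < v_5 < v_6 < v_7 < v_8 < v_9 < v_10 < v_11 < v_12 < v_13 < v_14. Listing each simplex with vertices in this order, K has dimension 2 with simplices:

  0-simplices (15): [v_0], [v_1], [v_2], [v_3], [v_4], [v_5], [v_6], [v_7], [v_8], [v_9], [v_10], [v_11], [v_12], [v_13], [v_14]
  1-simplices (27): (27 of them)
  2-simplices (10): [v_1,v_2,v_6], [v_1,v_2,v_14], [v_1,v_4,v_5], [v_1,v_4,v_14], [v_1,v_5,v_6], [v_2,v_4,v_5], [v_2,v_4,v_6], [v_2,v_5,v_14], [v_4,v_6,v_14], [v_5,v_6,v_14]

giving chain groups C_0 ≅ Z^15, C_1 ≅ Z^27, C_2 ≅ Z^10.

Boundary ∂_1: C_1 → C_0 maps an edge to its endpoints' difference, ∂[p,q] = q − p.
As a 15×27 matrix over Z this has rank 13, with invariant factors (1,1,1,1,1,1,1,1,1,1,1,1,1).

Boundary ∂_2: C_2 → C_1 sends each 2-simplex [p,q,r] to [q,r] − [p,r] + [p,q]. For instance
  ∂[v_1,v_2,v_6] = [v_2,v_6] − [v_1,v_6] + [v_1,v_2],
  ∂[v_1,v_5,v_6] = [v_5,v_6] − [v_1,v_6] + [v_1,v_5].
The resulting 27×10 matrix has rank 10, and its Smith normal form has invariant factors (1,1,1,1,1,1,1,1,1,2).

Reading off H_k = ker ∂_k / im ∂_{k+1}:

  H_0: rank C_0 − rank ∂_1 = 15 − 13 = 2, and the invariant factors of ∂_1 are all 1, so H_0 ≅ Z^2.
  H_1: rank ker ∂_1 − rank ∂_2 = (27 − 13) − 10 = 4, and ∂_2 has invariant factor 2 > 1, so H_1 ≅ Z^4 ⊕ Z/2.
  H_2: rank ker ∂_2 − rank ∂_3 = (10 − 10) − 0 = 0, and there is no ∂_3, so H_2 ≅ 0.

(K is a triangulation of the disjoint union of a wedge of 4 circles and the real projective plane RP^2.)

H_0 = Z^2,  H_1 = Z^4 ⊕ Z/2,  H_2 = 0.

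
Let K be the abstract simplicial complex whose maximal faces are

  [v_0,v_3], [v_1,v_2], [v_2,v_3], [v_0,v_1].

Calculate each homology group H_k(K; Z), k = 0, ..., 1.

H_0 = Z,  H_1 = Z.

Fix the vertex order v_0 < v_1 < v_2 < v_3 and write every simplex with vertices in increasing order. Then dim K = 1 and the simplices of K are:

  0-simplices (4): [v_0], [v_1], [v_2], [v_3]
  1-simplices (4): [v_0,v_1], [v_0,v_3], [v_1,v_2], [v_2,v_3]

Hence C_0 ≅ Z^4, C_1 ≅ Z^4.

∂_1: C_1 → C_0 is given by ∂[p,q] = [q] − [p].
The 4×4 boundary matrix has rank 3 and Smith normal form diag(1,1,1).

Reading off H_k = ker ∂_k / im ∂_{k+1}:

  H_0: rank C_0 − rank ∂_1 = 4 − 3 = 1, and the invariant factors of ∂_1 are all 1, so H_0 ≅ Z.
  H_1: rank ker ∂_1 − rank ∂_2 = (4 − 3) − 0 = 1, and there is no ∂_2, so H_1 ≅ Z.

(K is a triangulation of the circle S^1.)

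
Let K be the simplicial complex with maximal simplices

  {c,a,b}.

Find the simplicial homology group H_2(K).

H_2 = 0.

We work with the vertex ordering a < b < c. The simplices of K, each written with vertices in increasing order, are:

  0-simplices (3): a, b, c
  1-simplices (3): ab, ac, bc
  2-simplices (1): abc

so the chain groups are C_0 ≅ Z^3, C_1 ≅ Z^3, C_2 ≅ Z^1.

The boundary map ∂_1: C_1 → C_0 sends each edge [p,q] (with p < q) to q − p. For instance
  ∂ab = b − a.
The resulting 3×3 matrix has rank 2, and its Smith normal form has invariant factors (1,1).

∂_2: C_2 → C_1 acts by ∂[p,q,r] = [q,r] − [p,r] + [p,q]. For instance
  ∂abc = bc − ac + ab.
The resulting 3×1 matrix has rank 1, and its Smith normal form has invariant factors (1).

Now H_k = ker ∂_k / im ∂_{k+1}, so:

  H_2: rank ker ∂_2 − rank ∂_3 = (1 − 1) − 0 = 0, and there is no ∂_3, so H_2 ≅ 0.

(K is a triangulation of the 2-simplex.)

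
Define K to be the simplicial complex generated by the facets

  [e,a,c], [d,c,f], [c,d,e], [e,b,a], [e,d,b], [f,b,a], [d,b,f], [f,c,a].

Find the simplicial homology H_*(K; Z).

H_0 = Z,  H_1 = 0,  H_2 = Z.

We work with the vertex ordering a < b < c < d < e < f. The simplices of K, each written with vertices in increasing order, are:

  0-simplices (6): a, b, c, d, e, f
  1-simplices (12): ab, ac, ae, af, bd, be, bf, cd, ce, cf, de, df
  2-simplices (8): abe, abf, ace, acf, bde, bdf, cde, cdf

Hence C_0 ≅ Z^6, C_1 ≅ Z^12, C_2 ≅ Z^8.

The boundary map ∂_1: C_1 → C_0 sends each edge [p,q] (with p < q) to q − p. For instance
  ∂de = e − d.
As a 6×12 matrix over Z this has rank 5, with invariant factors (1,1,1,1,1).

∂_2: C_2 → C_1 maps a triangle to the signed sum of its edges. For instance
  ∂abe = be − ae + ab,
  ∂bde = de − be + bd.
The 12×8 boundary matrix has rank 7 and Smith normal form diag(1,1,1,1,1,1,1).

From H_k ≅ ker(∂_k) / im(∂_{k+1}) we obtain:

  H_0: rank C_0 − rank ∂_1 = 6 − 5 = 1, and the invariant factors of ∂_1 are all 1, so H_0 = Z.
  H_1: rank ker ∂_1 − rank ∂_2 = (12 − 5) − 7 = 0, and the invariant factors of ∂_2 are all 1, so H_1 = 0.
  H_2: rank ker ∂_2 − rank ∂_3 = (8 − 7) − 0 = 1, and there is no ∂_3, so H_2 = Z.

As a check, the Euler characteristic is 6 − 12 + 8 = 2, which agrees with 1 − 0 + 1 = 2.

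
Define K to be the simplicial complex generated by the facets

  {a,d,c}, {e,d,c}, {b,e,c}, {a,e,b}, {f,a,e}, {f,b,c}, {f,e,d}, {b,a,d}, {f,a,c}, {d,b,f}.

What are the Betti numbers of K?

b_0 = 1, b_1 = 0, b_2 = 0.

We work with the vertex ordering a < b < c < d < e < f. The simplices of K, each written with vertices in increasing order, are:

  0-simplices (6): a, b, c, d, e, f
  1-simplices (15): ab, ac, ad, ae, af, bc, bd, be, bf, cd, ce, cf, de, df, ef
  2-simplices (10): abd, abe, acd, acf, aef, bce, bcf, bdf, cde, def

so the chain groups are C_0 ≅ Z^6, C_1 ≅ Z^15, C_2 ≅ Z^10.

Boundary ∂_1: C_1 → C_0 is given by ∂[p,q] = [q] − [p].
The 6×15 boundary matrix has rank 5 and Smith normal form diag(1,1,1,1,1).

∂_2: C_2 → C_1 acts by ∂[p,q,r] = [q,r] − [p,r] + [p,q]. For instance
  ∂abe = be − ae + ab,
  ∂bce = ce − be + bc.
The 15×10 boundary matrix has rank 10 and Smith normal form diag(1,1,1,1,1,1,1,1,1,2).

Now H_k = ker ∂_k / im ∂_{k+1}, so:

  H_0: rank C_0 − rank ∂_1 = 6 − 5 = 1, and the invariant factors of ∂_1 are all 1, so H_0 = Z.
  H_1: rank ker ∂_1 − rank ∂_2 = (15 − 5) − 10 = 0, and ∂_2 has invariant factor 2 > 1, so H_1 = Z/2.
  H_2: rank ker ∂_2 − rank ∂_3 = (10 − 10) − 0 = 0, and there is no ∂_3, so H_2 = 0.

Hence the Betti numbers are b_0 = 1, b_1 = 0, b_2 = 0.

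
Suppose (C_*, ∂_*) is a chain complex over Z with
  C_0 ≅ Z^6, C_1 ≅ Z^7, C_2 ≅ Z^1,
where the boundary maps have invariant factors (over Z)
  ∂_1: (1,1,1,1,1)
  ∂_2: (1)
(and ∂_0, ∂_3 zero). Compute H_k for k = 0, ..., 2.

H_0 = Z,  H_1 = Z,  H_2 = 0.

H_0: b_0 = 6 − 0 − 5 = 1; torsion from ∂_1 factors > 1: none. So H_0 = Z.
H_1: b_1 = 7 − 5 − 1 = 1; torsion from ∂_2 factors > 1: none. So H_1 = Z.
H_2: b_2 = 1 − 1 − 0 = 0; torsion from ∂_3 factors > 1: none. So H_2 = 0.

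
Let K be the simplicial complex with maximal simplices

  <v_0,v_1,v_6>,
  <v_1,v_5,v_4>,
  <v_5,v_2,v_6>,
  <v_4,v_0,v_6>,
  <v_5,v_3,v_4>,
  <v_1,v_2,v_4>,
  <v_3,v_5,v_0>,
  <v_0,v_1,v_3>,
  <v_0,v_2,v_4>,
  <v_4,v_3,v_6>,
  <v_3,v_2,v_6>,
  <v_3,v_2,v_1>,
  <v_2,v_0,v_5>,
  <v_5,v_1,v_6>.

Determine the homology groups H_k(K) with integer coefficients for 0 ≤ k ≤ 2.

H_0 = Z,  H_1 = Z^2,  H_2 = Z.

K has 7 vertices, 21 edges, 14 triangles.
rank ∂_0 = 0, rank ∂_1 = 6 ⇒ b_0 = 7 − 0 − 6 = 1; all invariant factors of ∂_1 are 1 so no torsion. So H_0 ≅ Z.
rank ∂_1 = 6, rank ∂_2 = 13 ⇒ b_1 = 21 − 6 − 13 = 2; all invariant factors of ∂_2 are 1 so no torsion. So H_1 ≅ Z^2.
rank ∂_2 = 13, rank ∂_3 = 0 ⇒ b_2 = 14 − 13 − 0 = 1. So H_2 ≅ Z.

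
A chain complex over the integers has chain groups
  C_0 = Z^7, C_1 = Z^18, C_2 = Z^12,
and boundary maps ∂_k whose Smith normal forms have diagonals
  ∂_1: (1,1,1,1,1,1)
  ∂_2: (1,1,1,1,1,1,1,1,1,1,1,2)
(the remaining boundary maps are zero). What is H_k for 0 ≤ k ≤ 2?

H_0 = Z,  H_1 = Z/2Z,  H_2 = 0.

H_0: b_0 = 7 − 0 − 6 = 1; torsion from ∂_1 factors > 1: none. So H_0 = Z.
H_1: b_1 = 18 − 6 − 12 = 0; torsion from ∂_2 factors > 1: [2]. So H_1 = Z/2Z.
H_2: b_2 = 12 − 12 − 0 = 0; torsion from ∂_3 factors > 1: none. So H_2 = 0.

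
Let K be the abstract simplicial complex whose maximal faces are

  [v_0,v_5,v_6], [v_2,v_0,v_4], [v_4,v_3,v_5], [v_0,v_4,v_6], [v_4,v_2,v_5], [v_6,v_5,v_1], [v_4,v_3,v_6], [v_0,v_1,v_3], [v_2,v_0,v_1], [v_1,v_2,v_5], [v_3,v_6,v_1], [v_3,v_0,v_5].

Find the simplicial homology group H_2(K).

H_2 = 0.

Order the vertices as v_0 < v_1 < v_2 < v_3 < v_4 < v_5 < v_6. Listing each simplex with vertices in this order, K has dimension 2 with simplices:

  0-simplices (7): [v_0], [v_1], [v_2], [v_3], [v_4], [v_5], [v_6]
  1-simplices (18): (18 of them)
  2-simplices (12): (12 of them)

giving chain groups C_0 ≅ Z^7, C_1 ≅ Z^18, C_2 ≅ Z^12.

∂_1: C_1 → C_0 maps an edge to its endpoints' difference, ∂[p,q] = q − p. For instance
  ∂[v_0,v_5] = [v_5] − [v_0].
This gives a 7×18 integer matrix of rank 6; reducing to Smith normal form yields diagonal entries (1,1,1,1,1,1).

The boundary map ∂_2: C_2 → C_1 acts by ∂[p,q,r] = [q,r] − [p,r] + [p,q]. For instance
  ∂[v_0,v_3,v_5] = [v_3,v_5] − [v_0,v_5] + [v_0,v_3],
  ∂[v_0,v_5,v_6] = [v_5,v_6] − [v_0,v_6] + [v_0,v_5].
The 18×12 boundary matrix has rank 12 and Smith normal form diag(1,1,1,1,1,1,1,1,1,1,1,2).

Computing H_k = (kernel of ∂_k) / (image of ∂_{k+1}):

  H_2: rank ker ∂_2 − rank ∂_3 = (12 − 12) − 0 = 0, and there is no ∂_3, so H_2 ≅ 0.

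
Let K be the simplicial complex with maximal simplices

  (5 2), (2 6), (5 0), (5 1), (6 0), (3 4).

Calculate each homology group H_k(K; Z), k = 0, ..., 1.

Take the total order 0 < 1 < 2 < 3 < 4 < 5 < 6 on the vertex set. Then K (dimension 1) consists of the simplices:

  0-simplices (7): [0], [1], [2], [3], [4], [5], [6]
  1-simplices (6): [0,5], [0,6], [1,5], [2,5], [2,6], [3,4]

so the chain groups are C_0 ≅ Z^7, C_1 ≅ Z^6.

∂_1: C_1 → C_0 maps an edge to its endpoints' difference, ∂[p,q] = q − p.
This gives a 7×6 integer matrix of rank 5; reducing to Smith normal form yields diagonal entries (1,1,1,1,1).

Reading off H_k = ker ∂_k / im ∂_{k+1}:

  H_0: rank C_0 − rank ∂_1 = 7 − 5 = 2, and the invariant factors of ∂_1 are all 1, so H_0 = Z^2.
  H_1: rank ker ∂_1 − rank ∂_2 = (6 − 5) − 0 = 1, and there is no ∂_2, so H_1 = Z.

As a check, the Euler characteristic is 7 − 6 = 1, which agrees with 2 − 1 = 1.

H_0 = Z^2,  H_1 = Z.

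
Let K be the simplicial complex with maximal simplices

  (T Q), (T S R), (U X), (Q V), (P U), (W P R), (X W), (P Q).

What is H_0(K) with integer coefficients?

We work with the vertex ordering P < Q < R < S < T < U < V < W < X. The simplices of K, each written with vertices in increasing order, are:

  0-simplices (9): P, Q, R, S, T, U, V, W, X
  1-simplices (12): PQ, PR, PU, PW, QT, QV, RS, RT, RW, ST, UX, WX
  2-simplices (2): PRW, RST

Hence C_0 ≅ Z^9, C_1 ≅ Z^12, C_2 ≅ Z^2.

∂_1: C_1 → C_0 sends each edge [p,q] (with p < q) to q − p.
As a 9×12 matrix over Z this has rank 8, with invariant factors (1,1,1,1,1,1,1,1).

Boundary ∂_2: C_2 → C_1 acts by ∂[p,q,r] = [q,r] − [p,r] + [p,q]. For instance
  ∂PRW = RW − PW + PR,
  ∂RST = ST − RT + RS.
The 12×2 boundary matrix has rank 2 and Smith normal form diag(1,1).

Now H_k = ker ∂_k / im ∂_{k+1}, so:

  H_0: rank C_0 − rank ∂_1 = 9 − 8 = 1, and the invariant factors of ∂_1 are all 1, so H_0 ≅ Z.

H_0 = Z.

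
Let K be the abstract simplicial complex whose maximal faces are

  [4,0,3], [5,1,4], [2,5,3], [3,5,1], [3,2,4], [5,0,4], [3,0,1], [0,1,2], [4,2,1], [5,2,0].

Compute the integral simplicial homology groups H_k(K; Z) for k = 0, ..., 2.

H_0 ≅ Z,  H_1 ≅ Z_2,  H_2 = 0.

Take the total order 0 < 1 < 2 < 3 < 4 < 5 on the vertex set. Then K (dimension 2) consists of the simplices:

  0-simplices (6): [0], [1], [2], [3], [4], [5]
  1-simplices (15): [0,1], [0,2], [0,3], [0,4], [0,5], [1,2], [1,3], [1,4], [1,5], [2,3], [2,4], [2,5], [3,4], [3,5], [4,5]
  2-simplices (10): [0,1,2], [0,1,3], [0,2,5], [0,3,4], [0,4,5], [1,2,4], [1,3,5], [1,4,5], [2,3,4], [2,3,5]

giving chain groups C_0 ≅ Z^6, C_1 ≅ Z^15, C_2 ≅ Z^10.

The boundary map ∂_1: C_1 → C_0 sends each edge [p,q] (with p < q) to q − p.
This gives a 6×15 integer matrix of rank 5; reducing to Smith normal form yields diagonal entries (1,1,1,1,1).

The boundary map ∂_2: C_2 → C_1 sends each 2-simplex [p,q,r] to [q,r] − [p,r] + [p,q]. For instance
  ∂[0,3,4] = [3,4] − [0,4] + [0,3],
  ∂[1,3,5] = [3,5] − [1,5] + [1,3].
As a 15×10 matrix over Z this has rank 10, with invariant factors (1,1,1,1,1,1,1,1,1,2).

Computing H_k = (kernel of ∂_k) / (image of ∂_{k+1}):

  H_0: rank C_0 − rank ∂_1 = 6 − 5 = 1, and the invariant factors of ∂_1 are all 1, so H_0 ≅ Z.
  H_1: rank ker ∂_1 − rank ∂_2 = (15 − 5) − 10 = 0, and ∂_2 has invariant factor 2 > 1, so H_1 ≅ Z_2.
  H_2: rank ker ∂_2 − rank ∂_3 = (10 − 10) − 0 = 0, and there is no ∂_3, so H_2 ≅ 0.

As a check, the Euler characteristic is 6 − 15 + 10 = 1, which agrees with 1 − 0 + 0 = 1.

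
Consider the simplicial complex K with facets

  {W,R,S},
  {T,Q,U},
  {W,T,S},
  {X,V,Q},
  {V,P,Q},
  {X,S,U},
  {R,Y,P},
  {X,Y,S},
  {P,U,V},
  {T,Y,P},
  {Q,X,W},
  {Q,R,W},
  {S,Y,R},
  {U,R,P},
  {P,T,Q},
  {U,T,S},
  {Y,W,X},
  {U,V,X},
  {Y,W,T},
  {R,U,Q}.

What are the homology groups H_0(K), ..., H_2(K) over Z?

H_0 = Z,  H_1 = Z × Z/2,  H_2 = 0.

Fix the vertex order P < Q < R < S < T < U < V < W < X < Y and write every simplex with vertices in increasing order. Then dim K = 2 and the simplices of K are:

  0-simplices (10): P, Q, R, S, T, U, V, W, X, Y
  1-simplices (30): PQ, PR, PT, PU, PV, PY, QR, QT, QU, QV, QW, QX, RS, RU, RW, RY, ST, SU, SW, SX, SY, TU, TW, TY, UV, UX, VX, WX, WY, XY
  2-simplices (20): PQT, PQV, PRU, PRY, PTY, PUV, QRU, QRW, QTU, QVX, QWX, RSW, RSY, STU, STW, SUX, SXY, TWY, UVX, WXY

so the chain groups are C_0 ≅ Z^10, C_1 ≅ Z^30, C_2 ≅ Z^20.

Boundary ∂_1: C_1 → C_0 sends each edge [p,q] (with p < q) to q − p.
This gives a 10×30 integer matrix of rank 9; reducing to Smith normal form yields diagonal entries (1,1,1,1,1,1,1,1,1).

Boundary ∂_2: C_2 → C_1 acts by ∂[p,q,r] = [q,r] − [p,r] + [p,q]. For instance
  ∂RSW = SW − RW + RS,
  ∂RSY = SY − RY + RS.
The 30×20 boundary matrix has rank 20 and Smith normal form diag(1,1,1,1,1,1,1,1,1,1,1,1,1,1,1,1,1,1,1,2).

Reading off H_k = ker ∂_k / im ∂_{k+1}:

  H_0: rank C_0 − rank ∂_1 = 10 − 9 = 1, and the invariant factors of ∂_1 are all 1, so H_0 ≅ Z.
  H_1: rank ker ∂_1 − rank ∂_2 = (30 − 9) − 20 = 1, and ∂_2 has invariant factor 2 > 1, so H_1 ≅ Z × Z/2.
  H_2: rank ker ∂_2 − rank ∂_3 = (20 − 20) − 0 = 0, and there is no ∂_3, so H_2 ≅ 0.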